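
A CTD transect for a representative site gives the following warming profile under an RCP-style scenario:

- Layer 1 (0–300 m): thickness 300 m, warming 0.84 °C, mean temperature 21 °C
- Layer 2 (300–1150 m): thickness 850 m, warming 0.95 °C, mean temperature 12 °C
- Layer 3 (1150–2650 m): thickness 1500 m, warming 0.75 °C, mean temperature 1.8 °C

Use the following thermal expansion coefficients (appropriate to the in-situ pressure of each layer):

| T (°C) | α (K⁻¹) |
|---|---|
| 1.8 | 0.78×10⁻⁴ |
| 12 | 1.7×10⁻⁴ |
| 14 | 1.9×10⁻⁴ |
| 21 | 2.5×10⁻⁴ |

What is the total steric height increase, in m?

about 0.29 m

Layer 1 at 21 °C → α = 2.5×10⁻⁴ K⁻¹
Layer 2 at 12 °C → α = 1.7×10⁻⁴ K⁻¹
Layer 3 at 1.8 °C → α = 0.78×10⁻⁴ K⁻¹
300 × 0.84 × 2.5×10⁻⁴ = 0.06300 m
Layer 2: 850 × 1.7×10⁻⁴ × 0.95 = 0.137275 m
1150–2650 m: 0.75 × 1500 × 0.78×10⁻⁴ = 0.08775 m
Δh = 0.06300 + 0.137275 + 0.08775 = 0.288025 m ≈ 0.29 m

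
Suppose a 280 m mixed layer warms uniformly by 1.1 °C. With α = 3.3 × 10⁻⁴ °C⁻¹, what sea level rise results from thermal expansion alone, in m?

Δh = αΔT·H = 3.3×10⁻⁴ × 1.1 × 280 = 0.10164 m

about 0.10 m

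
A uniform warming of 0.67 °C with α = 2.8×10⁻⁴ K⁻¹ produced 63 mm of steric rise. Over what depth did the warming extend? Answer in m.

H = Δh/(αΔT) = 0.063 / (2.8×10⁻⁴ × 0.67) ≈ 335.8 m

H ≈ 340 m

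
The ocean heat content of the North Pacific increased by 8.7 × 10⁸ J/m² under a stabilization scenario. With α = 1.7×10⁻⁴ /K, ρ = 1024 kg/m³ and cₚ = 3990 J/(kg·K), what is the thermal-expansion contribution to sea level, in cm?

Δh ≈ 3.6 cm

Δh = αQ/(ρcₚ) = 1.7×10⁻⁴ × 8.7×10⁸ / (1024 × 3990) ≈ 0.036199 m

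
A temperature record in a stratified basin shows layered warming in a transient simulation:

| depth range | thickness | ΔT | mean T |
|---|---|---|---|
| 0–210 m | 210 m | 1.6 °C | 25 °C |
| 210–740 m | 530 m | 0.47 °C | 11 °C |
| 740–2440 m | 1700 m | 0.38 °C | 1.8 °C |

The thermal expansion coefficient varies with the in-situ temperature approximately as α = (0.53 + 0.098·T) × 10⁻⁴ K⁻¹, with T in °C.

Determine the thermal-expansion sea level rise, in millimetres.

Δh = 186 mm

Layer 1: α = (0.53 + 0.098×25)×10⁻⁴ = 2.98×10⁻⁴ K⁻¹
Layer 2: α = (0.53 + 0.098×11)×10⁻⁴ = 1.608×10⁻⁴ K⁻¹
Layer 3: α = (0.53 + 0.098×1.8)×10⁻⁴ = 0.7064×10⁻⁴ K⁻¹
Layer 1: 210 × 2.98×10⁻⁴ × 1.6 = 0.100128 m
1.608×10⁻⁴ × 0.47 × 530 = 0.04005528 m
0.38 × 1700 × 0.7064×10⁻⁴ = 0.04563344 m
Δh = 0.100128 + 0.04005528 + 0.04563344 = 0.18581672 m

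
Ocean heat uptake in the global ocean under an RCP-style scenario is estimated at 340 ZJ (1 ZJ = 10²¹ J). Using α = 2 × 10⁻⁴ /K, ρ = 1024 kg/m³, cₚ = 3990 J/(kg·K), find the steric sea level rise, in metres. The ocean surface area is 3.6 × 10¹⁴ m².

Per unit area: Q = 340×10²¹ / (3.6×10¹⁴) ≈ 9.444×10⁸ J/m²
Δh = αQ/(ρcₚ) = 2×10⁻⁴ × 9.444×10⁸ / (1024 × 3990) ≈ 0.046229 m

about 0.046 m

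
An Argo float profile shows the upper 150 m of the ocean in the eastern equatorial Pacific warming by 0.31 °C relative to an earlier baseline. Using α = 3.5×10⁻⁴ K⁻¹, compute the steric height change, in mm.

about 16 mm

Δh = αΔT·H = 3.5×10⁻⁴ × 0.31 × 150 = 0.016275 m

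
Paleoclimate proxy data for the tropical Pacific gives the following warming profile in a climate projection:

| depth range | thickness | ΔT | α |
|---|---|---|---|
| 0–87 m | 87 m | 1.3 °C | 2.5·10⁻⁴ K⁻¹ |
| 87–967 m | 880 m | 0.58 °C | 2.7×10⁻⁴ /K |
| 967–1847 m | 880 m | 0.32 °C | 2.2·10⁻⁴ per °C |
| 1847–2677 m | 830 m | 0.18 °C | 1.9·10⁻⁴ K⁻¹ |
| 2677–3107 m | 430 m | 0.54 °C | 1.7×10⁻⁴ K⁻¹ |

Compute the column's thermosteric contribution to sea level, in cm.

30 cm

2.5×10⁻⁴ × 87 × 1.3 = 0.028275 m
87–967 m: 880 × 2.7×10⁻⁴ × 0.58 = 0.137808 m
967–1847 m: 0.32 × 880 × 2.2×10⁻⁴ = 0.061952 m
Layer 4: 830 × 1.9×10⁻⁴ × 0.18 = 0.028386 m
430 × 0.54 × 1.7×10⁻⁴ = 0.039474 m
Δh = 0.028275 + 0.137808 + 0.061952 + 0.028386 + 0.039474 = 0.295895 m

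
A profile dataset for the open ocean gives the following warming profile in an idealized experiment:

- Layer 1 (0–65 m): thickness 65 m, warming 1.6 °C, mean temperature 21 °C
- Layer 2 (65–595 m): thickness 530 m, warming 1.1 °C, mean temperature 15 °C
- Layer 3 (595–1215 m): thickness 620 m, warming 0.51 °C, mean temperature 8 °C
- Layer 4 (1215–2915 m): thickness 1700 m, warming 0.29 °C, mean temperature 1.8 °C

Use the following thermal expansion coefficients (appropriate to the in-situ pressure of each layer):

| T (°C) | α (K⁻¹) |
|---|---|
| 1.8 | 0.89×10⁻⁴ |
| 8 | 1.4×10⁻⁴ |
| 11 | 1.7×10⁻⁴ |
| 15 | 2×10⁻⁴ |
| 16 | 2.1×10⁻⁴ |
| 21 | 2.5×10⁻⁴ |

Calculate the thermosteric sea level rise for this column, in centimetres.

Δh ≈ 23.1 cm

Layer 1 at 21 °C → α = 2.5×10⁻⁴ K⁻¹
Layer 2 at 15 °C → α = 2×10⁻⁴ K⁻¹
Layer 3 at 8 °C → α = 1.4×10⁻⁴ K⁻¹
Layer 4 at 1.8 °C → α = 0.89×10⁻⁴ K⁻¹
1.6 × 65 × 2.5×10⁻⁴ = 0.02600 m
530 × 2×10⁻⁴ × 1.1 = 0.11660 m
0.51 × 1.4×10⁻⁴ × 620 = 0.044268 m
1700 × 0.89×10⁻⁴ × 0.29 = 0.043877 m
Δh = 0.02600 + 0.11660 + 0.044268 + 0.043877 = 0.230745 m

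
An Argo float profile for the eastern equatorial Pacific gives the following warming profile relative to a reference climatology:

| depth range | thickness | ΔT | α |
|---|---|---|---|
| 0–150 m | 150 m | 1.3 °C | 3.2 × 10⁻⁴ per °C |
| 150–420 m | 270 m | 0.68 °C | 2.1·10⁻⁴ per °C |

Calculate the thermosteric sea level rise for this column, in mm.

Δh = 101 mm

Layer 1: 1.3 × 150 × 3.2×10⁻⁴ = 0.06240 m
Layer 2: 0.68 × 2.1×10⁻⁴ × 270 = 0.038556 m
Δh = 0.06240 + 0.038556 = 0.100956 m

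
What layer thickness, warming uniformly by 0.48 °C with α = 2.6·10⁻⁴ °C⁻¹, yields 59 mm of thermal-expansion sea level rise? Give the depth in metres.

H = Δh/(αΔT) = 0.059 / (2.6×10⁻⁴ × 0.48) ≈ 472.8 m

H ≈ 473 m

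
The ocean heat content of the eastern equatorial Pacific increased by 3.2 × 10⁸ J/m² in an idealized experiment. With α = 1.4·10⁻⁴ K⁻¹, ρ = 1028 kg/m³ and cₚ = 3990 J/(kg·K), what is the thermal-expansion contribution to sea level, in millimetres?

Δh = αQ/(ρcₚ) = 1.4×10⁻⁴ × 3.2×10⁸ / (1028 × 3990) ≈ 0.010922 m

Δh = 11 mm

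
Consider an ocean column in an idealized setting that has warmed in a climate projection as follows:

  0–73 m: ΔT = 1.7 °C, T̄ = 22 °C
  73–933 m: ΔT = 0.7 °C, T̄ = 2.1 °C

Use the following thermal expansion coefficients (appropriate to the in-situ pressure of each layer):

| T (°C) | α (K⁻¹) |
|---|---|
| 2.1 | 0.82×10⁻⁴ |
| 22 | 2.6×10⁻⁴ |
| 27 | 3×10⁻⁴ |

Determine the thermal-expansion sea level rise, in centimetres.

Layer 1 at 22 °C → α = 2.6×10⁻⁴ K⁻¹
Layer 2 at 2.1 °C → α = 0.82×10⁻⁴ K⁻¹
Layer 1: 1.7 × 2.6×10⁻⁴ × 73 = 0.032266 m
Layer 2: 0.7 × 0.82×10⁻⁴ × 860 = 0.049364 m
Δh = 0.032266 + 0.049364 = 0.08163 m

about 8.2 cm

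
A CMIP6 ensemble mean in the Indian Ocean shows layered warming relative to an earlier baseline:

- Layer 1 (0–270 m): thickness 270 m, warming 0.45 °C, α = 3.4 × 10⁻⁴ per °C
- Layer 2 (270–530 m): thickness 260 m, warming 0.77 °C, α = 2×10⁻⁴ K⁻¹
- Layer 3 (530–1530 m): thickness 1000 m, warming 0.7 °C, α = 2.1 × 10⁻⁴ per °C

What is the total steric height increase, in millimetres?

about 228 mm

270 × 0.45 × 3.4×10⁻⁴ = 0.04131 m
0.77 × 260 × 2×10⁻⁴ = 0.04004 m
Layer 3: 0.7 × 2.1×10⁻⁴ × 1000 = 0.14700 m
Δh = 0.04131 + 0.04004 + 0.14700 = 0.22835 m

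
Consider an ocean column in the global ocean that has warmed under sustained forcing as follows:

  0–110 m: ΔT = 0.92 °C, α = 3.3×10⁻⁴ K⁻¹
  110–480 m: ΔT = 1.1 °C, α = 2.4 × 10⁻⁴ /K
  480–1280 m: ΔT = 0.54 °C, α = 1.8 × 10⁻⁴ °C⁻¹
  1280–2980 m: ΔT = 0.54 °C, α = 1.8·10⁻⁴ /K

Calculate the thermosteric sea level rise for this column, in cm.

37.4 cm

110 × 0.92 × 3.3×10⁻⁴ = 0.033396 m
370 × 2.4×10⁻⁴ × 1.1 = 0.09768 m
800 × 1.8×10⁻⁴ × 0.54 = 0.07776 m
1700 × 0.54 × 1.8×10⁻⁴ = 0.16524 m
Δh = 0.033396 + 0.09768 + 0.07776 + 0.16524 = 0.374076 m ≈ 37.4 cm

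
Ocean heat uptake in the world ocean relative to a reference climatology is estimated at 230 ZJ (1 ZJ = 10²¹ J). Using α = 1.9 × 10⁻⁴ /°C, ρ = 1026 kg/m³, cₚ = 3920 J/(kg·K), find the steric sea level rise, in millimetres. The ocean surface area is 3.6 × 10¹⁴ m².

Per unit area: Q = 230×10²¹ / (3.6×10¹⁴) ≈ 6.389×10⁸ J/m²
Δh = αQ/(ρcₚ) = 1.9×10⁻⁴ × 6.389×10⁸ / (1026 × 3920) ≈ 0.030182 m

about 30 mm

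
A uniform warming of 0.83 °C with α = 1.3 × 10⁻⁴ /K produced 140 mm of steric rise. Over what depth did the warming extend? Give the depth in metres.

about 1300 m

H = Δh/(αΔT) = 0.14 / (1.3×10⁻⁴ × 0.83) ≈ 1297 m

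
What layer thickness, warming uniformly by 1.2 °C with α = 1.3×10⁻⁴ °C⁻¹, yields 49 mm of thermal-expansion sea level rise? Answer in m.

314 m

H = Δh/(αΔT) = 0.049 / (1.3×10⁻⁴ × 1.2) ≈ 314.1 m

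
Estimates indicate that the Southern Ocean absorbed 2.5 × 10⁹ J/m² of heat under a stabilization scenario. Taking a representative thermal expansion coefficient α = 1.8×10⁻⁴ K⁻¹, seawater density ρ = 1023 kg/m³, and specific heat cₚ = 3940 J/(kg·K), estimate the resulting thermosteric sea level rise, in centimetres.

Δh = αQ/(ρcₚ) = 1.8×10⁻⁴ × 2.5×10⁹ / (1023 × 3940) ≈ 0.11165 m

11 cm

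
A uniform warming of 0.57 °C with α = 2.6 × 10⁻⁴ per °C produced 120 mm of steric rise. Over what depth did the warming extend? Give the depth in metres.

810 m

H = Δh/(αΔT) = 0.12 / (2.6×10⁻⁴ × 0.57) ≈ 809.7 m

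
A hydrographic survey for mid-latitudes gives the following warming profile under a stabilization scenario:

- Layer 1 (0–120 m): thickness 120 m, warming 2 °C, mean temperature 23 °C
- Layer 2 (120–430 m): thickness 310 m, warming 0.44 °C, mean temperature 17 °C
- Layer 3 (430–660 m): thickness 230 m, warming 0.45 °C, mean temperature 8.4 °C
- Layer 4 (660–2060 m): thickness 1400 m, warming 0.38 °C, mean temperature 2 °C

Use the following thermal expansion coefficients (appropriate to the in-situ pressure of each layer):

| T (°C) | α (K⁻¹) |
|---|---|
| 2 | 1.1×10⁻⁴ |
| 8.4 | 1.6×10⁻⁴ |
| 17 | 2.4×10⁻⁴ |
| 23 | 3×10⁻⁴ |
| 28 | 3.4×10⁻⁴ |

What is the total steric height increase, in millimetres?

Δh ≈ 180 mm

Layer 1 at 23 °C → α = 3×10⁻⁴ K⁻¹
Layer 2 at 17 °C → α = 2.4×10⁻⁴ K⁻¹
Layer 3 at 8.4 °C → α = 1.6×10⁻⁴ K⁻¹
Layer 4 at 2 °C → α = 1.1×10⁻⁴ K⁻¹
Layer 1: 3×10⁻⁴ × 120 × 2 = 0.07200 m
120–430 m: 0.44 × 310 × 2.4×10⁻⁴ = 0.032736 m
230 × 0.45 × 1.6×10⁻⁴ = 0.01656 m
1400 × 0.38 × 1.1×10⁻⁴ = 0.05852 m
Δh = 0.07200 + 0.032736 + 0.01656 + 0.05852 = 0.179816 m ≈ 180 mm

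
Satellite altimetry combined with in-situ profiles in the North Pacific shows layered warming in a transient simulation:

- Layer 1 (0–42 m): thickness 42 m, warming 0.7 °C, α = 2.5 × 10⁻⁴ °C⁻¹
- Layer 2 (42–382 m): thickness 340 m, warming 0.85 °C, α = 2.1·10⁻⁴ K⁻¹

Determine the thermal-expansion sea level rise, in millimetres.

0–42 m: 0.7 × 42 × 2.5×10⁻⁴ = 0.00735 m
Layer 2: 2.1×10⁻⁴ × 0.85 × 340 = 0.06069 m
Δh = 0.00735 + 0.06069 = 0.06804 m ≈ 68.0 mm

about 68.0 mm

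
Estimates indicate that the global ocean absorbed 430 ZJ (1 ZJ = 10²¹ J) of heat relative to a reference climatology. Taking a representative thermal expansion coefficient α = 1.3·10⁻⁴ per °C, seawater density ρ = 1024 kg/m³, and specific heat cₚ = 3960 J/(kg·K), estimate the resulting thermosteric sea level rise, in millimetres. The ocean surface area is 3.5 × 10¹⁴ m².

Per unit area: Q = 430×10²¹ / (3.5×10¹⁴) ≈ 1.229×10⁹ J/m²
Δh = αQ/(ρcₚ) = 1.3×10⁻⁴ × 1.229×10⁹ / (1024 × 3960) ≈ 0.03940 m

about 39.4 mm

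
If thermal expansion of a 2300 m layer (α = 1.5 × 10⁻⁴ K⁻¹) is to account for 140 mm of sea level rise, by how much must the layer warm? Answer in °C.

ΔT ≈ 0.406 °C

ΔT = Δh/(αH) = 0.14 / (1.5×10⁻⁴ × 2300) ≈ 0.4058 °C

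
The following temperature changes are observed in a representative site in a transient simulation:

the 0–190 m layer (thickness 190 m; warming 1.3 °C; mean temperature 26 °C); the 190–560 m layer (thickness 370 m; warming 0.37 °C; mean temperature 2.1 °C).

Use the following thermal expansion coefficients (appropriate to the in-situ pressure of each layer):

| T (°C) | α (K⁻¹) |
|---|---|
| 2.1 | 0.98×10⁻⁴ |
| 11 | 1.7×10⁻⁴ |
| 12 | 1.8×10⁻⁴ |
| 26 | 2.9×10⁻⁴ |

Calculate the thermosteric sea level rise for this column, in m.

Layer 1 at 26 °C → α = 2.9×10⁻⁴ K⁻¹
Layer 2 at 2.1 °C → α = 0.98×10⁻⁴ K⁻¹
1.3 × 190 × 2.9×10⁻⁴ = 0.07163 m
0.37 × 370 × 0.98×10⁻⁴ = 0.0134162 m
Δh = 0.07163 + 0.0134162 = 0.0850462 m

Δh = 0.0850 m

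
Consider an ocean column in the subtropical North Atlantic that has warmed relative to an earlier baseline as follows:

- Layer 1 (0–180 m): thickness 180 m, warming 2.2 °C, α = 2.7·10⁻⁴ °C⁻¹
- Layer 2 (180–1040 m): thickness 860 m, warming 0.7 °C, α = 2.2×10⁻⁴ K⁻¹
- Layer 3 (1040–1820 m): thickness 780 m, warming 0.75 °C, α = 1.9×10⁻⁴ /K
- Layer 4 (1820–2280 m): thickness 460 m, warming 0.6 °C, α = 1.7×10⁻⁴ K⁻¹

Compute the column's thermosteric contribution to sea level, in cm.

39.7 cm of thermosteric rise

0–180 m: 180 × 2.7×10⁻⁴ × 2.2 = 0.10692 m
Layer 2: 2.2×10⁻⁴ × 860 × 0.7 = 0.13244 m
Layer 3: 0.75 × 780 × 1.9×10⁻⁴ = 0.11115 m
1820–2280 m: 0.6 × 1.7×10⁻⁴ × 460 = 0.04692 m
Δh = 0.10692 + 0.13244 + 0.11115 + 0.04692 = 0.39743 m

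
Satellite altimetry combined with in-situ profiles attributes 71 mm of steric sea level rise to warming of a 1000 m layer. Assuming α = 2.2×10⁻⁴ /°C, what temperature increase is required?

ΔT = Δh/(αH) = 0.071 / (2.2×10⁻⁴ × 1000) ≈ 0.3227 °C

0.32 °C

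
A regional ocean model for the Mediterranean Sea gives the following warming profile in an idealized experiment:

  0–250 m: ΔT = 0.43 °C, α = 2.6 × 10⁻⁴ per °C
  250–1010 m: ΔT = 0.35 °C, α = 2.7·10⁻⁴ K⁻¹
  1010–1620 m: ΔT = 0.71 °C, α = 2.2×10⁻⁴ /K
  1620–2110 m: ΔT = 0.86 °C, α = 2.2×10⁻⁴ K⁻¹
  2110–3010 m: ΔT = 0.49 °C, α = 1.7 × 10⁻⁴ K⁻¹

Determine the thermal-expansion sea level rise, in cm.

Layer 1: 0.43 × 2.6×10⁻⁴ × 250 = 0.02795 m
Layer 2: 2.7×10⁻⁴ × 760 × 0.35 = 0.07182 m
Layer 3: 610 × 2.2×10⁻⁴ × 0.71 = 0.095282 m
2.2×10⁻⁴ × 0.86 × 490 = 0.092708 m
Layer 5: 900 × 0.49 × 1.7×10⁻⁴ = 0.07497 m
Δh = 0.02795 + 0.07182 + 0.095282 + 0.092708 + 0.07497 = 0.36273 m

36.3 cm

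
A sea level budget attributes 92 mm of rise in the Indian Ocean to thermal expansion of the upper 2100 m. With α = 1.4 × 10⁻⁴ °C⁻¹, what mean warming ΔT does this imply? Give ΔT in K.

ΔT = Δh/(αH) = 0.092 / (1.4×10⁻⁴ × 2100) ≈ 0.3129 K

ΔT ≈ 0.313 K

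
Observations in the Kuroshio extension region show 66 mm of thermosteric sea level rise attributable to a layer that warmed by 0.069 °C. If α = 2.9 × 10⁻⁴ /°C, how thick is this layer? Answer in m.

about 3300 m

H = Δh/(αΔT) = 0.066 / (2.9×10⁻⁴ × 0.069) ≈ 3298 m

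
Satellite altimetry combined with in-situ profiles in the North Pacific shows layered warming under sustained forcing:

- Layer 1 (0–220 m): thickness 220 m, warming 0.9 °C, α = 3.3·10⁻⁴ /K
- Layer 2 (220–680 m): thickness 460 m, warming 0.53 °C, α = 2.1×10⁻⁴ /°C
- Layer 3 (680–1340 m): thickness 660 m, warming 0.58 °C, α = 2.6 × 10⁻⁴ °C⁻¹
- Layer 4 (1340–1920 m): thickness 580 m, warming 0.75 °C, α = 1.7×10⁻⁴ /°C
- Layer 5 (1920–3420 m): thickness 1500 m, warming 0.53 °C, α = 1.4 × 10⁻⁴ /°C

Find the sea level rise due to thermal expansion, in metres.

Layer 1: 3.3×10⁻⁴ × 220 × 0.9 = 0.06534 m
460 × 2.1×10⁻⁴ × 0.53 = 0.051198 m
Layer 3: 660 × 2.6×10⁻⁴ × 0.58 = 0.099528 m
0.75 × 1.7×10⁻⁴ × 580 = 0.07395 m
0.53 × 1.4×10⁻⁴ × 1500 = 0.11130 m
Δh = 0.06534 + 0.051198 + 0.099528 + 0.07395 + 0.11130 = 0.401316 m

0.40 m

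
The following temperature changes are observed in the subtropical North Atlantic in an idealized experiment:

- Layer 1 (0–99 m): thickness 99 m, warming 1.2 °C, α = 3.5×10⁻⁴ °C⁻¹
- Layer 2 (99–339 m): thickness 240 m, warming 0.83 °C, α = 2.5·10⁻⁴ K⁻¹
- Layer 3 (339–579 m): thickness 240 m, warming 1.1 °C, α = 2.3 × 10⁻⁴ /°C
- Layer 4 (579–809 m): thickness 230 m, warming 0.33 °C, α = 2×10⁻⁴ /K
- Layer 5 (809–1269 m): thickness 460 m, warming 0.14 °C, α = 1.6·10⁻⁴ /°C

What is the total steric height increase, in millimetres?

0–99 m: 3.5×10⁻⁴ × 1.2 × 99 = 0.04158 m
99–339 m: 2.5×10⁻⁴ × 0.83 × 240 = 0.04980 m
339–579 m: 1.1 × 2.3×10⁻⁴ × 240 = 0.06072 m
2×10⁻⁴ × 230 × 0.33 = 0.01518 m
809–1269 m: 0.14 × 460 × 1.6×10⁻⁴ = 0.010304 m
Δh = 0.04158 + 0.04980 + 0.06072 + 0.01518 + 0.010304 = 0.177584 m ≈ 178 mm

about 178 mm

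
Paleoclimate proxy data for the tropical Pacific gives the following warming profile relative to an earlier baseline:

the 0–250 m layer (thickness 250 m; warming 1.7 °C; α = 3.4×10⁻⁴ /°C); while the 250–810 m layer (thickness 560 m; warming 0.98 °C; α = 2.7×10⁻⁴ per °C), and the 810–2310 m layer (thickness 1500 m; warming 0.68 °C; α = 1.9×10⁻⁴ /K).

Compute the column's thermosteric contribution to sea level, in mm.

Layer 1: 250 × 1.7 × 3.4×10⁻⁴ = 0.14450 m
Layer 2: 2.7×10⁻⁴ × 0.98 × 560 = 0.148176 m
Layer 3: 0.68 × 1.9×10⁻⁴ × 1500 = 0.19380 m
Δh = 0.14450 + 0.148176 + 0.19380 = 0.486476 m

486 mm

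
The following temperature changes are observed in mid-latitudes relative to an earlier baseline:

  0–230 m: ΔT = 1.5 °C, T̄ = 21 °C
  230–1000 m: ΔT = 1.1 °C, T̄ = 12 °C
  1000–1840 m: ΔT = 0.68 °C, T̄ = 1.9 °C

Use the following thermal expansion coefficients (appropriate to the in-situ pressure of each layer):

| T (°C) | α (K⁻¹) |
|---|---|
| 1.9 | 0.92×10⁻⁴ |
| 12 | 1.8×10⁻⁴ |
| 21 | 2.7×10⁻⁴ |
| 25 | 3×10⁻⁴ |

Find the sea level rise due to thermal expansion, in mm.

Layer 1 at 21 °C → α = 2.7×10⁻⁴ K⁻¹
Layer 2 at 12 °C → α = 1.8×10⁻⁴ K⁻¹
Layer 3 at 1.9 °C → α = 0.92×10⁻⁴ K⁻¹
Layer 1: 230 × 2.7×10⁻⁴ × 1.5 = 0.09315 m
Layer 2: 1.8×10⁻⁴ × 1.1 × 770 = 0.15246 m
0.92×10⁻⁴ × 840 × 0.68 = 0.0525504 m
Δh = 0.09315 + 0.15246 + 0.0525504 = 0.2981604 m

298 mm of thermosteric rise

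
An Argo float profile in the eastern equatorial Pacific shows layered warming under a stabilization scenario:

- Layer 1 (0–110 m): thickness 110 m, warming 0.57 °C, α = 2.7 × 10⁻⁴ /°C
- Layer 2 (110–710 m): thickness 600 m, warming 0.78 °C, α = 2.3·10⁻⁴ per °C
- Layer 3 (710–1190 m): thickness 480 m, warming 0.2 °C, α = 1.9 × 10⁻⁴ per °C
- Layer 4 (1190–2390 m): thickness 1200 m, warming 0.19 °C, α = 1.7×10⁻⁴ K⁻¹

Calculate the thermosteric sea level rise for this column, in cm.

0.57 × 2.7×10⁻⁴ × 110 = 0.016929 m
Layer 2: 0.78 × 600 × 2.3×10⁻⁴ = 0.10764 m
1.9×10⁻⁴ × 480 × 0.2 = 0.01824 m
1200 × 0.19 × 1.7×10⁻⁴ = 0.03876 m
Δh = 0.016929 + 0.10764 + 0.01824 + 0.03876 = 0.181569 m

18.2 cm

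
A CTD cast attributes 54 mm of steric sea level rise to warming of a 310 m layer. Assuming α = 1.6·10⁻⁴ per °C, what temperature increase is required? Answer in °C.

ΔT = Δh/(αH) = 0.054 / (1.6×10⁻⁴ × 310) ≈ 1.089 °C

ΔT ≈ 1.1 °C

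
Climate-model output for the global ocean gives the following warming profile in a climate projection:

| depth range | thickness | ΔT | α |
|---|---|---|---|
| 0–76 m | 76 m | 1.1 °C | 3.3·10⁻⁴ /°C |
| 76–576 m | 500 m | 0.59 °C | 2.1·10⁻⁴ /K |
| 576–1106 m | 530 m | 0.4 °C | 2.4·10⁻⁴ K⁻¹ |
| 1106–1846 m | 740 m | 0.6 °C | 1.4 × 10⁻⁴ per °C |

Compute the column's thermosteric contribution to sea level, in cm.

20.3 cm

0–76 m: 76 × 1.1 × 3.3×10⁻⁴ = 0.027588 m
2.1×10⁻⁴ × 500 × 0.59 = 0.06195 m
Layer 3: 530 × 2.4×10⁻⁴ × 0.4 = 0.05088 m
1106–1846 m: 740 × 0.6 × 1.4×10⁻⁴ = 0.06216 m
Δh = 0.027588 + 0.06195 + 0.05088 + 0.06216 = 0.202578 m ≈ 20.3 cm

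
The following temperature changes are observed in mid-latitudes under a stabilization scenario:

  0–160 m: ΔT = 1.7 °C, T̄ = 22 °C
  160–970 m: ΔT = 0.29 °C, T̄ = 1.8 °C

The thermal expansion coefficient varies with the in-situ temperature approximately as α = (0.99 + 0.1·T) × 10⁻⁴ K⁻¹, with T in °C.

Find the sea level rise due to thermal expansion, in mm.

Layer 1: α = (0.99 + 0.1×22)×10⁻⁴ = 3.19×10⁻⁴ K⁻¹
Layer 2: α = (0.99 + 0.1×1.8)×10⁻⁴ = 1.17×10⁻⁴ K⁻¹
1.7 × 3.19×10⁻⁴ × 160 = 0.086768 m
810 × 1.17×10⁻⁴ × 0.29 = 0.0274833 m
Δh = 0.086768 + 0.0274833 = 0.1142513 m

Δh ≈ 114 mm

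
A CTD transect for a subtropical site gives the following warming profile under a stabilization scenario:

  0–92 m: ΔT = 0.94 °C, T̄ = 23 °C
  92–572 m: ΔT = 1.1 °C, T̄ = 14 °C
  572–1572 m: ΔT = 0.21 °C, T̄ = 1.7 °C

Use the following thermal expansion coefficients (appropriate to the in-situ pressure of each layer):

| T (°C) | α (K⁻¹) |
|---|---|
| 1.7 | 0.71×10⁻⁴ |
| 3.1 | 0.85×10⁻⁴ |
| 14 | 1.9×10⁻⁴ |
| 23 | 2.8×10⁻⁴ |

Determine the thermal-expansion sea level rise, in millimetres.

Layer 1 at 23 °C → α = 2.8×10⁻⁴ K⁻¹
Layer 2 at 14 °C → α = 1.9×10⁻⁴ K⁻¹
Layer 3 at 1.7 °C → α = 0.71×10⁻⁴ K⁻¹
0–92 m: 0.94 × 92 × 2.8×10⁻⁴ = 0.0242144 m
480 × 1.1 × 1.9×10⁻⁴ = 0.10032 m
Layer 3: 0.71×10⁻⁴ × 0.21 × 1000 = 0.01491 m
Δh = 0.0242144 + 0.10032 + 0.01491 = 0.1394444 m

139 mm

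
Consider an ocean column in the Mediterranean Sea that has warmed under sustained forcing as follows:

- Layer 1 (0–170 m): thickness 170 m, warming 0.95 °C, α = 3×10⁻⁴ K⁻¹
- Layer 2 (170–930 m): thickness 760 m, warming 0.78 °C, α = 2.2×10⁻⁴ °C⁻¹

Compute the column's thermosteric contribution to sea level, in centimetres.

0–170 m: 170 × 0.95 × 3×10⁻⁴ = 0.04845 m
0.78 × 760 × 2.2×10⁻⁴ = 0.130416 m
Δh = 0.04845 + 0.130416 = 0.178866 m ≈ 17.9 cm

Δh ≈ 17.9 cm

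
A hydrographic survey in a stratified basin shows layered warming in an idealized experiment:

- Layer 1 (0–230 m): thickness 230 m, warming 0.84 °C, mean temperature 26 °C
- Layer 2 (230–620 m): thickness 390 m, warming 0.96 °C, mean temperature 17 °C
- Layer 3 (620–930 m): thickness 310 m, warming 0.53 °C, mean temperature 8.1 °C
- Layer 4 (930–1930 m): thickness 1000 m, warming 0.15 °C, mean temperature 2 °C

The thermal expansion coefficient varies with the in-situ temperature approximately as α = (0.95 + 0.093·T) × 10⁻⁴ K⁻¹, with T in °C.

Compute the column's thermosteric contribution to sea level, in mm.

Layer 1: α = (0.95 + 0.093×26)×10⁻⁴ = 3.368×10⁻⁴ K⁻¹
Layer 2: α = (0.95 + 0.093×17)×10⁻⁴ = 2.531×10⁻⁴ K⁻¹
Layer 3: α = (0.95 + 0.093×8.1)×10⁻⁴ = 1.7033×10⁻⁴ K⁻¹
Layer 4: α = (0.95 + 0.093×2)×10⁻⁴ = 1.136×10⁻⁴ K⁻¹
Layer 1: 3.368×10⁻⁴ × 0.84 × 230 = 0.06506976 m
230–620 m: 0.96 × 390 × 2.531×10⁻⁴ = 0.09476064 m
620–930 m: 310 × 1.7033×10⁻⁴ × 0.53 = 0.027985219 m
0.15 × 1.136×10⁻⁴ × 1000 = 0.01704 m
Δh = 0.06506976 + 0.09476064 + 0.027985219 + 0.01704 = 0.204855619 m

about 205 mm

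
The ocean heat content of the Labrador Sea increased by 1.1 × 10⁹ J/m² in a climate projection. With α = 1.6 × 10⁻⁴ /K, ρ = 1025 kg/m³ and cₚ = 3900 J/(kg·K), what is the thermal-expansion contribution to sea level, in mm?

Δh = αQ/(ρcₚ) = 1.6×10⁻⁴ × 1.1×10⁹ / (1025 × 3900) ≈ 0.044028 m

about 44 mm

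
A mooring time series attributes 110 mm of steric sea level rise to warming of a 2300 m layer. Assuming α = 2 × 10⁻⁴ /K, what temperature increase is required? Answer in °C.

0.24 °C

ΔT = Δh/(αH) = 0.11 / (2×10⁻⁴ × 2300) ≈ 0.2391 °C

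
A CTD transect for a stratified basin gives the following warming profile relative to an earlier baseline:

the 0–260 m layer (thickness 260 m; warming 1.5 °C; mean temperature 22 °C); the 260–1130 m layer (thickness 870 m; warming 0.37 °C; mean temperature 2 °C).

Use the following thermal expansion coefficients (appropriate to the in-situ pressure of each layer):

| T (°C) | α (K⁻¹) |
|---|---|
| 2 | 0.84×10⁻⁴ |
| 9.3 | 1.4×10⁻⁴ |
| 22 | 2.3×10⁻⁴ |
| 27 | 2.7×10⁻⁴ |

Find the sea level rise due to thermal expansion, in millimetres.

Layer 1 at 22 °C → α = 2.3×10⁻⁴ K⁻¹
Layer 2 at 2 °C → α = 0.84×10⁻⁴ K⁻¹
Layer 1: 2.3×10⁻⁴ × 1.5 × 260 = 0.08970 m
0.37 × 0.84×10⁻⁴ × 870 = 0.0270396 m
Δh = 0.08970 + 0.0270396 = 0.1167396 m

117 mm of thermosteric rise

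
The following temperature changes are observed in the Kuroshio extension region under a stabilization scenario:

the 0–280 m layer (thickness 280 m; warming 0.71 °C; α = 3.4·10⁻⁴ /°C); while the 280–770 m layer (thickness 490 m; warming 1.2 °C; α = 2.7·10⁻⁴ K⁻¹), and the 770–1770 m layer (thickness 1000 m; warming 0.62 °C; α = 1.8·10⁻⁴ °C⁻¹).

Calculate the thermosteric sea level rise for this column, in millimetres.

Layer 1: 0.71 × 280 × 3.4×10⁻⁴ = 0.067592 m
280–770 m: 1.2 × 490 × 2.7×10⁻⁴ = 0.15876 m
770–1770 m: 0.62 × 1000 × 1.8×10⁻⁴ = 0.11160 m
Δh = 0.067592 + 0.15876 + 0.11160 = 0.337952 m

about 338 mm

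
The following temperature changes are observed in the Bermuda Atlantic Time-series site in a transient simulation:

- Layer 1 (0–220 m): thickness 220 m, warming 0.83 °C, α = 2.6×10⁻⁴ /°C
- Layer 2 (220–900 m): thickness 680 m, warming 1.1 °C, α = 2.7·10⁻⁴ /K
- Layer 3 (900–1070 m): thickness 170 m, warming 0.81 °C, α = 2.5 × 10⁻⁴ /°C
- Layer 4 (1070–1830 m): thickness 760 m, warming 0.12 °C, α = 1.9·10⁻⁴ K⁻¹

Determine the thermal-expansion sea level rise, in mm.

Layer 1: 220 × 0.83 × 2.6×10⁻⁴ = 0.047476 m
220–900 m: 680 × 1.1 × 2.7×10⁻⁴ = 0.20196 m
170 × 0.81 × 2.5×10⁻⁴ = 0.034425 m
Layer 4: 1.9×10⁻⁴ × 760 × 0.12 = 0.017328 m
Δh = 0.047476 + 0.20196 + 0.034425 + 0.017328 = 0.301189 m

Δh = 301 mm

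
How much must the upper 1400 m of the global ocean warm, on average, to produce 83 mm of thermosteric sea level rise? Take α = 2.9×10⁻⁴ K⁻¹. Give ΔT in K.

ΔT ≈ 0.204 K

ΔT = Δh/(αH) = 0.083 / (2.9×10⁻⁴ × 1400) ≈ 0.2044 K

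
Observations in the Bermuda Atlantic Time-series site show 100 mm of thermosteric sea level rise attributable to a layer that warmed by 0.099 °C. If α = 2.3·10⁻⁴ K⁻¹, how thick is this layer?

H = Δh/(αΔT) = 0.1 / (2.3×10⁻⁴ × 0.099) ≈ 4392 m

4390 m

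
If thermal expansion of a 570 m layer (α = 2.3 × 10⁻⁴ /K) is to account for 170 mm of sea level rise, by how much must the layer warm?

ΔT = Δh/(αH) = 0.17 / (2.3×10⁻⁴ × 570) ≈ 1.297 °C

ΔT ≈ 1.3 °C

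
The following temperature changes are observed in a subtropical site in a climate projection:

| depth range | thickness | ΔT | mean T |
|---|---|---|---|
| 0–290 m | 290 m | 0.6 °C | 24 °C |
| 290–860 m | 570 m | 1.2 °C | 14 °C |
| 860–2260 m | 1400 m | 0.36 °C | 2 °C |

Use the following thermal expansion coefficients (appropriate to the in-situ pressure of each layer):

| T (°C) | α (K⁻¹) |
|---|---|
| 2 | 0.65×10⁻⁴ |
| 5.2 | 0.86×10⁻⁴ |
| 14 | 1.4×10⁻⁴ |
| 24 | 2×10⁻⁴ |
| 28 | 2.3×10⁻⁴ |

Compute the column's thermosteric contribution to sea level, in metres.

0.163 m of thermosteric rise

Layer 1 at 24 °C → α = 2×10⁻⁴ K⁻¹
Layer 2 at 14 °C → α = 1.4×10⁻⁴ K⁻¹
Layer 3 at 2 °C → α = 0.65×10⁻⁴ K⁻¹
290 × 0.6 × 2×10⁻⁴ = 0.03480 m
1.2 × 1.4×10⁻⁴ × 570 = 0.09576 m
Layer 3: 1400 × 0.65×10⁻⁴ × 0.36 = 0.03276 m
Δh = 0.03480 + 0.09576 + 0.03276 = 0.16332 m ≈ 0.163 m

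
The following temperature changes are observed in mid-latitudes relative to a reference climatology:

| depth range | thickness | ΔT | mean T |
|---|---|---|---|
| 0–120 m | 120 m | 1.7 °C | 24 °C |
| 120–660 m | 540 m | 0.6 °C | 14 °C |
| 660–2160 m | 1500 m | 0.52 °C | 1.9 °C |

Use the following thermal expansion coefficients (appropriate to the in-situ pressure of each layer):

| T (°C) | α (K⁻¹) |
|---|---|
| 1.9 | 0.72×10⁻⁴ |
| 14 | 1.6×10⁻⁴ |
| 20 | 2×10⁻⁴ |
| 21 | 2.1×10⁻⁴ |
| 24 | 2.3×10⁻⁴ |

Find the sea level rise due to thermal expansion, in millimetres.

Δh = 155 mm

Layer 1 at 24 °C → α = 2.3×10⁻⁴ K⁻¹
Layer 2 at 14 °C → α = 1.6×10⁻⁴ K⁻¹
Layer 3 at 1.9 °C → α = 0.72×10⁻⁴ K⁻¹
120 × 1.7 × 2.3×10⁻⁴ = 0.04692 m
Layer 2: 1.6×10⁻⁴ × 0.6 × 540 = 0.05184 m
Layer 3: 0.52 × 0.72×10⁻⁴ × 1500 = 0.05616 m
Δh = 0.04692 + 0.05184 + 0.05616 = 0.15492 m ≈ 155 mm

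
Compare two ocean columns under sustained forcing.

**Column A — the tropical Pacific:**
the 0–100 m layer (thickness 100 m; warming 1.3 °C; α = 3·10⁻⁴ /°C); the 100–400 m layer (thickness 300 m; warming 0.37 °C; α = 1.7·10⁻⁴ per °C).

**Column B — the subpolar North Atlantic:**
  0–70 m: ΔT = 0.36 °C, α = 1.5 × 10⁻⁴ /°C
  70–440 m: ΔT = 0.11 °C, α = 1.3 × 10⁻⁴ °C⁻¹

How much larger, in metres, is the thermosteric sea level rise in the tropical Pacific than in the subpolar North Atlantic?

A Layer 1: 1.3 × 3×10⁻⁴ × 100 = 0.03900 m
A 100–400 m: 0.37 × 300 × 1.7×10⁻⁴ = 0.01887 m
A total: 0.05787 m
B Layer 1: 70 × 0.36 × 1.5×10⁻⁴ = 0.00378 m
B 70–440 m: 1.3×10⁻⁴ × 0.11 × 370 = 0.005291 m
B total: 0.009071 m
Difference: 0.05787 − 0.009071 = 0.048799 m

Δh_A − Δh_B ≈ 0.049 m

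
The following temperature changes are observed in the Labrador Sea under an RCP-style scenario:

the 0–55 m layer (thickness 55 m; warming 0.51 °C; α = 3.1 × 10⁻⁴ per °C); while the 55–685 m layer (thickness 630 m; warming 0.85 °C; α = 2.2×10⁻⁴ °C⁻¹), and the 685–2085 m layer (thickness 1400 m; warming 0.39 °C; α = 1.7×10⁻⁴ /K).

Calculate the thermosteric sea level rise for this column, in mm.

220 mm of thermosteric rise

0.51 × 3.1×10⁻⁴ × 55 = 0.0086955 m
Layer 2: 0.85 × 2.2×10⁻⁴ × 630 = 0.11781 m
1.7×10⁻⁴ × 0.39 × 1400 = 0.09282 m
Δh = 0.0086955 + 0.11781 + 0.09282 = 0.2193255 m ≈ 220 mm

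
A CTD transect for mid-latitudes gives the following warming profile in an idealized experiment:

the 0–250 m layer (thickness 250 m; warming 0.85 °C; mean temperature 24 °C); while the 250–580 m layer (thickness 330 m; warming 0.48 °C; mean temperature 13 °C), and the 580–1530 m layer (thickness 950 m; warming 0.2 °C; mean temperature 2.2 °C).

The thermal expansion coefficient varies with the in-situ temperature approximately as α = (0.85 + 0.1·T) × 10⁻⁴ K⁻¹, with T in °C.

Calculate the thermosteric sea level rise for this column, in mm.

123 mm

Layer 1: α = (0.85 + 0.1×24)×10⁻⁴ = 3.25×10⁻⁴ K⁻¹
Layer 2: α = (0.85 + 0.1×13)×10⁻⁴ = 2.15×10⁻⁴ K⁻¹
Layer 3: α = (0.85 + 0.1×2.2)×10⁻⁴ = 1.07×10⁻⁴ K⁻¹
0.85 × 250 × 3.25×10⁻⁴ = 0.0690625 m
2.15×10⁻⁴ × 0.48 × 330 = 0.034056 m
Layer 3: 0.2 × 950 × 1.07×10⁻⁴ = 0.02033 m
Δh = 0.0690625 + 0.034056 + 0.02033 = 0.1234485 m ≈ 123 mm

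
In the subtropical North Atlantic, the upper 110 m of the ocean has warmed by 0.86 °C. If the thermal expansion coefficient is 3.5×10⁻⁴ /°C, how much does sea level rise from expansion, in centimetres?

about 3.31 cm

Δh = αΔT·H = 3.5×10⁻⁴ × 0.86 × 110 = 0.03311 m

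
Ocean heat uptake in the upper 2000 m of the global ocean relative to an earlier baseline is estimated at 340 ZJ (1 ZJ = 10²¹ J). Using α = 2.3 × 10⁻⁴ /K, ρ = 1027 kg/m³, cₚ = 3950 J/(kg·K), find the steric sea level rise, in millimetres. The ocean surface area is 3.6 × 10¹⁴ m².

Per unit area: Q = 340×10²¹ / (3.6×10¹⁴) ≈ 9.444×10⁸ J/m²
Δh = αQ/(ρcₚ) = 2.3×10⁻⁴ × 9.444×10⁸ / (1027 × 3950) ≈ 0.053545 m

Δh = 54 mm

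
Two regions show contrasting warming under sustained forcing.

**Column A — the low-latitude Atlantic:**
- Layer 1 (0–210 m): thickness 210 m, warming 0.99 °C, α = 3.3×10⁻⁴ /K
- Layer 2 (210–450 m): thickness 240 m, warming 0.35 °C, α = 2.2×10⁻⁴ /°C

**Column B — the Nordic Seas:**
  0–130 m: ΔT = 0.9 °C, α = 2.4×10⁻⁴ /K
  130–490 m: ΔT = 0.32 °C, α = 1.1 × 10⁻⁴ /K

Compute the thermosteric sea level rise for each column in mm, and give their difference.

A: 87 mm; B: 41 mm; difference 46 mm

A 210 × 0.99 × 3.3×10⁻⁴ = 0.068607 m
A 2.2×10⁻⁴ × 0.35 × 240 = 0.01848 m
A total: 0.087087 m
B 2.4×10⁻⁴ × 130 × 0.9 = 0.02808 m
B 130–490 m: 1.1×10⁻⁴ × 0.32 × 360 = 0.012672 m
B total: 0.040752 m
Difference: 0.087087 − 0.040752 = 0.046335 m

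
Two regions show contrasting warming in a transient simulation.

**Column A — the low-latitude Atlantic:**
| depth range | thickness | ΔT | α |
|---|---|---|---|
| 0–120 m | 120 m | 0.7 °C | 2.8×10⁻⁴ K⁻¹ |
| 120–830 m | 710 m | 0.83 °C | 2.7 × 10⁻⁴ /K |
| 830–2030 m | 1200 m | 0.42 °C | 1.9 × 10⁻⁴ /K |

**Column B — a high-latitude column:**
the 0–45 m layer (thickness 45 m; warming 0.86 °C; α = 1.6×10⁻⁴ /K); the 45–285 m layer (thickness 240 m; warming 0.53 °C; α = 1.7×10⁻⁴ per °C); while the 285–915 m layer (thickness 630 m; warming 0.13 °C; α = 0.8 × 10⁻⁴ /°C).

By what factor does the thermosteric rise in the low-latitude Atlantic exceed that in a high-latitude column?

A 0.7 × 120 × 2.8×10⁻⁴ = 0.02352 m
A Layer 2: 2.7×10⁻⁴ × 710 × 0.83 = 0.159111 m
A 830–2030 m: 0.42 × 1.9×10⁻⁴ × 1200 = 0.09576 m
A total: 0.278391 m
B Layer 1: 45 × 0.86 × 1.6×10⁻⁴ = 0.006192 m
B 0.53 × 1.7×10⁻⁴ × 240 = 0.021624 m
B 0.8×10⁻⁴ × 630 × 0.13 = 0.006552 m
B total: 0.034368 m
Ratio: 0.278391 / 0.034368 ≈ 8.100

a factor of 8.10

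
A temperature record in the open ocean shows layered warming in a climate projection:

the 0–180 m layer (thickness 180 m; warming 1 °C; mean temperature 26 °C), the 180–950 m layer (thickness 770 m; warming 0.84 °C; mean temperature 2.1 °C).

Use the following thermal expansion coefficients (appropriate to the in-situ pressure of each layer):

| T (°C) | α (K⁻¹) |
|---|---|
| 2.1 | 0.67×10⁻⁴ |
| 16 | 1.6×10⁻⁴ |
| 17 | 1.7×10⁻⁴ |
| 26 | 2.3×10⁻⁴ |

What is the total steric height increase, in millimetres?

84.7 mm

Layer 1 at 26 °C → α = 2.3×10⁻⁴ K⁻¹
Layer 2 at 2.1 °C → α = 0.67×10⁻⁴ K⁻¹
0–180 m: 1 × 180 × 2.3×10⁻⁴ = 0.04140 m
Layer 2: 0.67×10⁻⁴ × 770 × 0.84 = 0.0433356 m
Δh = 0.04140 + 0.0433356 = 0.0847356 m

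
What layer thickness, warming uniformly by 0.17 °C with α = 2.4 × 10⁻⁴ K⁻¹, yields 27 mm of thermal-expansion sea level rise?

about 662 m

H = Δh/(αΔT) = 0.027 / (2.4×10⁻⁴ × 0.17) ≈ 661.8 m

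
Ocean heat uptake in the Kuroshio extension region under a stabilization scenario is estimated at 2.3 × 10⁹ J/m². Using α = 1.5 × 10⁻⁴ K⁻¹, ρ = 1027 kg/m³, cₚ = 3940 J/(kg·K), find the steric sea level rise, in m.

about 0.0853 m

Δh = αQ/(ρcₚ) = 1.5×10⁻⁴ × 2.3×10⁹ / (1027 × 3940) ≈ 0.085261 m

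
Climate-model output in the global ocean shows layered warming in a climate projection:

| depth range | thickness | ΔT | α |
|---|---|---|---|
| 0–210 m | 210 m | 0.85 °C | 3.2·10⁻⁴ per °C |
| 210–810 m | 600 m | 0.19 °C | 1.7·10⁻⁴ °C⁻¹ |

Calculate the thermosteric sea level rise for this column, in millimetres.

3.2×10⁻⁴ × 0.85 × 210 = 0.05712 m
Layer 2: 600 × 1.7×10⁻⁴ × 0.19 = 0.01938 m
Δh = 0.05712 + 0.01938 = 0.07650 m

Δh = 76.5 mm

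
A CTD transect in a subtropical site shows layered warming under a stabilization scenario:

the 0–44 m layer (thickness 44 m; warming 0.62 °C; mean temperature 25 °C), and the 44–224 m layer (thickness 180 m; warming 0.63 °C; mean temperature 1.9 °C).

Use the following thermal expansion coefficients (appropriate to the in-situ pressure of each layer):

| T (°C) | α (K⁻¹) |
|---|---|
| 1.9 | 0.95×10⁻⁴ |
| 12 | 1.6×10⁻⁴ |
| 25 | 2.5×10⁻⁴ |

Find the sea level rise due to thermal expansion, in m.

Layer 1 at 25 °C → α = 2.5×10⁻⁴ K⁻¹
Layer 2 at 1.9 °C → α = 0.95×10⁻⁴ K⁻¹
44 × 2.5×10⁻⁴ × 0.62 = 0.00682 m
0.63 × 0.95×10⁻⁴ × 180 = 0.010773 m
Δh = 0.00682 + 0.010773 = 0.017593 m

about 0.0176 m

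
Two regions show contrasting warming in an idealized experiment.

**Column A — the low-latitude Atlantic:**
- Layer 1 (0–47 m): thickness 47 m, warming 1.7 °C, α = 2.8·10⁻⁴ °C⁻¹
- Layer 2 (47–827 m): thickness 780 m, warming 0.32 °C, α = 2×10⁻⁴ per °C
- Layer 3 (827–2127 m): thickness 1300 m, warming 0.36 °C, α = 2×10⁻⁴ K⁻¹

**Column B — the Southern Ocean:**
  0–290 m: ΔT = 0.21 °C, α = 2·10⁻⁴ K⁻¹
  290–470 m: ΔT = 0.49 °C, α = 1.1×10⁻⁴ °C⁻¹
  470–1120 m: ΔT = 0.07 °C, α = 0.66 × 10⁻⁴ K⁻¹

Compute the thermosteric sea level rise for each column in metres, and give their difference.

A 1.7 × 47 × 2.8×10⁻⁴ = 0.022372 m
A 2×10⁻⁴ × 0.32 × 780 = 0.04992 m
A Layer 3: 1300 × 0.36 × 2×10⁻⁴ = 0.09360 m
A total: 0.165892 m
B 2×10⁻⁴ × 290 × 0.21 = 0.01218 m
B 290–470 m: 180 × 1.1×10⁻⁴ × 0.49 = 0.009702 m
B 0.66×10⁻⁴ × 0.07 × 650 = 0.003003 m
B total: 0.024885 m
Difference: 0.165892 − 0.024885 = 0.141007 m

A: 0.17 m; B: 0.025 m; difference 0.14 m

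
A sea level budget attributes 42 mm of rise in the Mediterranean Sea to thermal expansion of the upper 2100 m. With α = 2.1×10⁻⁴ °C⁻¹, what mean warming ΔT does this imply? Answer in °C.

ΔT = Δh/(αH) = 0.042 / (2.1×10⁻⁴ × 2100) ≈ 0.09524 °C

0.0952 °C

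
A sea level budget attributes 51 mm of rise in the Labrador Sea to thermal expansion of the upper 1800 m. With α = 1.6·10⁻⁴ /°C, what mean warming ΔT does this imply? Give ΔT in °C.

ΔT ≈ 0.18 °C

ΔT = Δh/(αH) = 0.051 / (1.6×10⁻⁴ × 1800) ≈ 0.1771 °C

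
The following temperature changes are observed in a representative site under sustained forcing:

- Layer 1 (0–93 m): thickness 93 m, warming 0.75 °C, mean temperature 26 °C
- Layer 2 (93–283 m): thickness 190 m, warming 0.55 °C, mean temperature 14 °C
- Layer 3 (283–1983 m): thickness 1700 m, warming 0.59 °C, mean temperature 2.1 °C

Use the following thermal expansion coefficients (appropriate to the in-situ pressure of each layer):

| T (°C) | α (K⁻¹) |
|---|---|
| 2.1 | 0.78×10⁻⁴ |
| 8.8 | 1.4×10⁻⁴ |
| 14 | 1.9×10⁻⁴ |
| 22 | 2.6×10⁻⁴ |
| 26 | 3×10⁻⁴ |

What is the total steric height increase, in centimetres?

Δh ≈ 12 cm

Layer 1 at 26 °C → α = 3×10⁻⁴ K⁻¹
Layer 2 at 14 °C → α = 1.9×10⁻⁴ K⁻¹
Layer 3 at 2.1 °C → α = 0.78×10⁻⁴ K⁻¹
0–93 m: 93 × 0.75 × 3×10⁻⁴ = 0.020925 m
Layer 2: 1.9×10⁻⁴ × 190 × 0.55 = 0.019855 m
283–1983 m: 0.78×10⁻⁴ × 0.59 × 1700 = 0.078234 m
Δh = 0.020925 + 0.019855 + 0.078234 = 0.119014 m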